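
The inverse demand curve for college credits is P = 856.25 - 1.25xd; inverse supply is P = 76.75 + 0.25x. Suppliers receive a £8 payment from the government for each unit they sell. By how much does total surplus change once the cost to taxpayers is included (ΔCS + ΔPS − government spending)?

Pre-subsidy: 856.25 - 1.25x = 76.75 + 0.25x gives x* = 1559/3 and P* = 620/3.
With the subsidy, sellers receive Ps = Pb + 8 for each unit, where Pb is the price buyers pay.
On the curves, Pb = 856.25 - 1.25x and Ps = 76.75 + 0.25x; the wedge Ps − Pb = 8 gives 76.75 + 0.25x − (856.25 - 1.25x) = 8, so x' = 525.
Then Pb = 856.25 − 1.25·525 = 200 and Ps = 76.75 + 0.25·525 = 208.
ΔCS = ½(1559/3 + 525)(620/3 − 200) = 31340/9; ΔPS = ½(1559/3 + 525)(208 − 620/3) = 6268/9.
Government spending = 8 × 525 = 4200.
Net change = 31340/9 + 6268/9 − 4200 = -64/3. The loss equals the DWL triangle ½·8·16/3.

Net change in total surplus = -64/3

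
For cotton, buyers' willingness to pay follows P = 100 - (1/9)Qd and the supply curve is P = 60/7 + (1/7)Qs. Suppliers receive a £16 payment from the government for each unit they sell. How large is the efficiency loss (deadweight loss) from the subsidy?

Pre-subsidy: 100 - (1/9)Q = 60/7 + (1/7)Q gives Q* = 360 and P* = 60.
With the subsidy, sellers receive Ps = Pb + 16 for each unit, where Pb is the price buyers pay.
On the curves, Pb = 100 - (1/9)Q and Ps = 60/7 + (1/7)Q; the wedge Ps − Pb = 16 gives 60/7 + (1/7)Q − (100 - (1/9)Q) = 16, so Q' = 423.
Then Pb = 100 − (1/9)·423 = 53 and Ps = 60/7 + (1/7)·423 = 69.
The subsidy expands output by 423 − 360 = 63 past the efficient level; on those units the gap between marginal cost and willingness to pay runs from 0 up to 16.
DWL = ½ × 16 × 63 = 504.

Deadweight loss = £504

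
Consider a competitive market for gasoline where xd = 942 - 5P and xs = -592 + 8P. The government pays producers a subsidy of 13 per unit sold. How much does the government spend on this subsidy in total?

Pre-subsidy: 942 - 5P = -592 + 8P gives P* = 118, x* = 352.
With the subsidy, sellers receive Ps = Pb + 13 for each unit, where Pb is the price buyers pay.
Supply in terms of Pb becomes xs = -592 + 8(Pb + 13) = -488 + 8Pb. Setting this equal to demand: 942 - 5Pb = -488 + 8Pb, so Pb = 110.
Sellers receive Ps = 110 + 13 = 123; x' = 942 − 5·110 = 392.
Government outlay = subsidy × quantity = 13 × 392 = 5096.

Government cost = 5096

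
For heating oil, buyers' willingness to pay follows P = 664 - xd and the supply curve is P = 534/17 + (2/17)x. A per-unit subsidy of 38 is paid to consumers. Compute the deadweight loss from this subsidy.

Deadweight loss = 646

Pre-subsidy: 664 - x = 534/17 + (2/17)x gives x* = 566 and P* = 98.
With the rebate, buyers effectively pay Pb = Ps − 38, where Ps is the price sellers receive.
On the curves, Pb = 664 - x and Ps = 534/17 + (2/17)x; the wedge Ps − Pb = 38 gives 534/17 + (2/17)x − (664 - x) = 38, so x' = 600.
Then Pb = 664 − 1·600 = 64 and Ps = 534/17 + (2/17)·600 = 102.
The subsidy expands output by 600 − 566 = 34 past the efficient level; on those units the gap between marginal cost and willingness to pay runs from 0 up to 38.
DWL = ½ × 38 × 34 = 646.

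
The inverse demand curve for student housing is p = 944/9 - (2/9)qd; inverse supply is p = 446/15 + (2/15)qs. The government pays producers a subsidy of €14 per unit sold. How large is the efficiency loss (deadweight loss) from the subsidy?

Deadweight loss = €275.625

Pre-subsidy: 944/9 - (2/9)q = 446/15 + (2/15)q gives q* = 211.375 and p* = 695/12.
With the subsidy, sellers receive ps = pb + 14 for each unit, where pb is the price buyers pay.
On the curves, pb = 944/9 - (2/9)q and ps = 446/15 + (2/15)q; the wedge ps − pb = 14 gives 446/15 + (2/15)q − (944/9 - (2/9)q) = 14, so q' = 250.75.
Then pb = 944/9 − (2/9)·250.75 = 295/6 and ps = 446/15 + (2/15)·250.75 = 379/6.
The subsidy expands output by 250.75 − 211.375 = 39.375 past the efficient level; on those units the gap between marginal cost and willingness to pay runs from 0 up to 14.
DWL = ½ × 14 × 39.375 = 275.625.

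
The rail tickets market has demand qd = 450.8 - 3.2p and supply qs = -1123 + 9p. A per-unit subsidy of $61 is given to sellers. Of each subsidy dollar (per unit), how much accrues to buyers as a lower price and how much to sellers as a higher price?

Pre-subsidy: 450.8 - 3.2p = -1123 + 9p gives p* = 129, q* = 38.
With the subsidy, sellers receive ps = pb + 61 for each unit, where pb is the price buyers pay.
Supply in terms of pb becomes qs = -1123 + 9(pb + 61) = -574 + 9pb. Setting this equal to demand: 450.8 - 3.2pb = -574 + 9pb, so pb = 84.
Sellers receive ps = 84 + 61 = 145; q' = 450.8 − 3.2·84 = 182.
Buyers' price falls by p* − pb = 129 − 84 = 45; sellers' price rises by ps − p* = 145 − 129 = 16.

Buyers gain $45 per unit; sellers gain $16 per unit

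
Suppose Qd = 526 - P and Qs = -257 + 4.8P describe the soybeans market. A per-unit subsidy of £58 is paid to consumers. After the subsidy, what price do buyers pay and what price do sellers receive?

Buyers pay £87; sellers receive £145

Pre-subsidy: 526 - P = -257 + 4.8P gives P* = 135, Q* = 391.
With the rebate, buyers effectively pay Pb = Ps − 58, where Ps is the price sellers receive.
Demand in terms of Ps becomes Qd = 526 − 1(Ps − 58) = 584 - Ps. Setting this equal to supply: 584 - Ps = -257 + 4.8Ps, so Ps = 145.
Buyers pay Pb = 145 − 58 = 87; Q' = -257 + 4.8·145 = 439.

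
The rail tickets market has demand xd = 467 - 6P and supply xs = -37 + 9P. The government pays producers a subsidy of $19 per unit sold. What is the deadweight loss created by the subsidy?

Deadweight loss = $649.8

Pre-subsidy: 467 - 6P = -37 + 9P gives P* = 33.6, x* = 265.4.
With the subsidy, sellers receive Ps = Pb + 19 for each unit, where Pb is the price buyers pay.
Supply in terms of Pb becomes xs = -37 + 9(Pb + 19) = 134 + 9Pb. Setting this equal to demand: 467 - 6Pb = 134 + 9Pb, so Pb = 22.2.
Sellers receive Ps = 22.2 + 19 = 41.2; x' = 467 − 6·22.2 = 333.8.
The subsidy expands output by 333.8 − 265.4 = 68.4 past the efficient level; on those units the gap between marginal cost and willingness to pay runs from 0 up to 19.
DWL = ½ × 19 × 68.4 = 649.8.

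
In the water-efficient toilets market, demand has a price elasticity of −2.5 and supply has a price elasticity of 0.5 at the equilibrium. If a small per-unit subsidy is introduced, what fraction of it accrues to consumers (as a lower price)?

Consumer share = 1/6

For a small subsidy around the equilibrium, the benefit split depends on the relative slopes, which at a point are proportional to the elasticities.
Buyer share = εs/(εs + |εd|) = 0.5/(0.5 + 2.5) = 1/6; seller share = |εd|/(εs + |εd|) = 5/6.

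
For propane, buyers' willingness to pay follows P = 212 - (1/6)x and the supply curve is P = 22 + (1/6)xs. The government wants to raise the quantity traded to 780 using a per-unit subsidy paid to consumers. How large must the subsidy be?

At x = 780, from the demand curve buyers pay Pb = 212 − (1/6)·780 = 82; from the supply curve sellers need Ps = 22 + (1/6)·780 = 152.
The subsidy must fill the gap: s = Ps − Pb = 152 − 82 = 70.

Required subsidy s = 70 per unit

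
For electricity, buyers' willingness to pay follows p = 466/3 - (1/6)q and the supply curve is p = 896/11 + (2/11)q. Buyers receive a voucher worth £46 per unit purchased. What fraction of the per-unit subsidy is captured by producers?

Pre-subsidy: 466/3 - (1/6)q = 896/11 + (2/11)q gives q* = 212 and p* = 120.
With the rebate, buyers effectively pay pb = ps − 46, where ps is the price sellers receive.
On the curves, pb = 466/3 - (1/6)q and ps = 896/11 + (2/11)q; the wedge ps − pb = 46 gives 896/11 + (2/11)q − (466/3 - (1/6)q) = 46, so q' = 344.
Then pb = 466/3 − (1/6)·344 = 98 and ps = 896/11 + (2/11)·344 = 144.
Buyers' price falls by p* − pb = 120 − 98 = 22; sellers' price rises by ps − p* = 144 − 120 = 24.
So producers capture 24/46 = 12/23 of each unit of subsidy.

Producer share = 12/23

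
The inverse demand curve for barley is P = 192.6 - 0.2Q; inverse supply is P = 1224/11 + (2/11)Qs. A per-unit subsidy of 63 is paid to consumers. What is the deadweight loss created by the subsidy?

Pre-subsidy: 192.6 - 0.2Q = 1224/11 + (2/11)Q gives Q* = 213 and P* = 150.
With the rebate, buyers effectively pay Pb = Ps − 63, where Ps is the price sellers receive.
On the curves, Pb = 192.6 - 0.2Q and Ps = 1224/11 + (2/11)Q; the wedge Ps − Pb = 63 gives 1224/11 + (2/11)Q − (192.6 - 0.2Q) = 63, so Q' = 378.
Then Pb = 192.6 − 0.2·378 = 117 and Ps = 1224/11 + (2/11)·378 = 180.
The subsidy expands output by 378 − 213 = 165 past the efficient level; on those units the gap between marginal cost and willingness to pay runs from 0 up to 63.
DWL = ½ × 63 × 165 = 5197.5.

Deadweight loss = 5197.5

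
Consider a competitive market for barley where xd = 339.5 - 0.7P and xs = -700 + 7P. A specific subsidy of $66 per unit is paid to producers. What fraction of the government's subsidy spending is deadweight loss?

Pre-subsidy: 339.5 - 0.7P = -700 + 7P gives P* = 135, x* = 245.
With the subsidy, sellers receive Ps = Pb + 66 for each unit, where Pb is the price buyers pay.
Supply in terms of Pb becomes xs = -700 + 7(Pb + 66) = -238 + 7Pb. Setting this equal to demand: 339.5 - 0.7Pb = -238 + 7Pb, so Pb = 75.
Sellers receive Ps = 75 + 66 = 141; x' = 339.5 − 0.7·75 = 287.
ΔCS = ½(245 + 287)(135 − 75) = 15960; ΔPS = ½(245 + 287)(141 − 135) = 1596.
Government spending = 66 × 287 = 18942.
DWL = ½ × 66 × (287 − 245) = 1386; fraction = 1386 / 18942 = 3/41.

DWL / government spending = 3/41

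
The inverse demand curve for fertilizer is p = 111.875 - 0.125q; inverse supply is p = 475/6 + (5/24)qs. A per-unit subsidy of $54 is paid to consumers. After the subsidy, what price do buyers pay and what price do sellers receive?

Buyers pay $79.359375; sellers receive $133.359375

Pre-subsidy: 111.875 - 0.125q = 475/6 + (5/24)q gives q* = 98.125 and p* = 99.609375.
With the rebate, buyers effectively pay pb = ps − 54, where ps is the price sellers receive.
On the curves, pb = 111.875 - 0.125q and ps = 475/6 + (5/24)q; the wedge ps − pb = 54 gives 475/6 + (5/24)q − (111.875 - 0.125q) = 54, so q' = 260.125.
Then pb = 111.875 − 0.125·260.125 = 79.359375 and ps = 475/6 + (5/24)·260.125 = 133.359375.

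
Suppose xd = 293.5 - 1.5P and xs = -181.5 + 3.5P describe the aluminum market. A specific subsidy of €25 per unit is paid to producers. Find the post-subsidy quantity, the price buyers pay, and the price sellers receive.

Pre-subsidy: 293.5 - 1.5P = -181.5 + 3.5P gives P* = 95, x* = 151.
With the subsidy, sellers receive Ps = Pb + 25 for each unit, where Pb is the price buyers pay.
Supply in terms of Pb becomes xs = -181.5 + 3.5(Pb + 25) = -94 + 3.5Pb. Setting this equal to demand: 293.5 - 1.5Pb = -94 + 3.5Pb, so Pb = 77.5.
Sellers receive Ps = 77.5 + 25 = 102.5; x' = 293.5 − 1.5·77.5 = 177.25.

x' = 177.25; buyers pay €77.5; sellers receive €102.5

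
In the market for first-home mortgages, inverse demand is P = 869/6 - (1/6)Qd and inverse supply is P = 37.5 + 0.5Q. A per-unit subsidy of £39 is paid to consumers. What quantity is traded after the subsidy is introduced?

Q' = 219.5

Pre-subsidy: 869/6 - (1/6)Q = 37.5 + 0.5Q gives Q* = 161 and P* = 118.
With the rebate, buyers effectively pay Pb = Ps − 39, where Ps is the price sellers receive.
On the curves, Pb = 869/6 - (1/6)Q and Ps = 37.5 + 0.5Q; the wedge Ps − Pb = 39 gives 37.5 + 0.5Q − (869/6 - (1/6)Q) = 39, so Q' = 219.5.
Then Pb = 869/6 − (1/6)·219.5 = 108.25 and Ps = 37.5 + 0.5·219.5 = 147.25.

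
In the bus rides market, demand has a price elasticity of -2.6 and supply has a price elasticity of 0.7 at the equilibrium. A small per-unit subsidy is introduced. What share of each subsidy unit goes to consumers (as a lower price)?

For a small subsidy around the equilibrium, the benefit split depends on the relative slopes, which at a point are proportional to the elasticities.
Buyer share = εs/(εs + |εd|) = 0.7/(0.7 + 2.6) = 7/33; seller share = |εd|/(εs + |εd|) = 26/33.

Consumer share = 7/33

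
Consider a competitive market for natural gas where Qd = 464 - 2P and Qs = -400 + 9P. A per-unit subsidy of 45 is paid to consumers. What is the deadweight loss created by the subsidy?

Deadweight loss = 18225/11

Pre-subsidy: 464 - 2P = -400 + 9P gives P* = 864/11, Q* = 3376/11.
With the rebate, buyers effectively pay Pb = Ps − 45, where Ps is the price sellers receive.
Demand in terms of Ps becomes Qd = 464 − 2(Ps − 45) = 554 - 2Ps. Setting this equal to supply: 554 - 2Ps = -400 + 9Ps, so Ps = 954/11.
Buyers pay Pb = 954/11 − 45 = 459/11; Q' = -400 + 9·(954/11) = 4186/11.
The subsidy expands output by 4186/11 − 3376/11 = 810/11 past the efficient level; on those units the gap between marginal cost and willingness to pay runs from 0 up to 45.
DWL = ½ × 45 × 810/11 = 18225/11.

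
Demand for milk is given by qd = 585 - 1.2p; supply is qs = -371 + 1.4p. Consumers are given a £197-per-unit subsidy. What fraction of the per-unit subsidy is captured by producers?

Pre-subsidy: 585 - 1.2p = -371 + 1.4p gives p* = 4780/13, q* = 1869/13.
With the rebate, buyers effectively pay pb = ps − 197, where ps is the price sellers receive.
Demand in terms of ps becomes qd = 585 − 1.2(ps − 197) = 821.4 - 1.2ps. Setting this equal to supply: 821.4 - 1.2ps = -371 + 1.4ps, so ps = 5962/13.
Buyers pay pb = 5962/13 − 197 = 3401/13; q' = -371 + 1.4·(5962/13) = 17619/65.
Buyers' price falls by p* − pb = 4780/13 − 3401/13 = 1379/13; sellers' price rises by ps − p* = 5962/13 − 4780/13 = 1182/13.
So producers capture (1182/13)/197 = 6/13 of each unit of subsidy.

Producer share = 6/13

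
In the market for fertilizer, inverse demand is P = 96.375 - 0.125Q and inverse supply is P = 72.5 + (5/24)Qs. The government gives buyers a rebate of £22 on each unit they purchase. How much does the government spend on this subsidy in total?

Government cost = £3027.75

Pre-subsidy: 96.375 - 0.125Q = 72.5 + (5/24)Q gives Q* = 71.625 and P* = 87.421875.
With the rebate, buyers effectively pay Pb = Ps − 22, where Ps is the price sellers receive.
On the curves, Pb = 96.375 - 0.125Q and Ps = 72.5 + (5/24)Q; the wedge Ps − Pb = 22 gives 72.5 + (5/24)Q − (96.375 - 0.125Q) = 22, so Q' = 137.625.
Then Pb = 96.375 − 0.125·137.625 = 79.171875 and Ps = 72.5 + (5/24)·137.625 = 101.171875.
Government outlay = subsidy × quantity = 22 × 137.625 = 3027.75.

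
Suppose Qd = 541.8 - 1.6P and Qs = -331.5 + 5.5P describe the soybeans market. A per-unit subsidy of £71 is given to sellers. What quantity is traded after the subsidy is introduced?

Pre-subsidy: 541.8 - 1.6P = -331.5 + 5.5P gives P* = 123, Q* = 345.
With the subsidy, sellers receive Ps = Pb + 71 for each unit, where Pb is the price buyers pay.
Supply in terms of Pb becomes Qs = -331.5 + 5.5(Pb + 71) = 59 + 5.5Pb. Setting this equal to demand: 541.8 - 1.6Pb = 59 + 5.5Pb, so Pb = 68.
Sellers receive Ps = 68 + 71 = 139; Q' = 541.8 − 1.6·68 = 433.

Q' = 433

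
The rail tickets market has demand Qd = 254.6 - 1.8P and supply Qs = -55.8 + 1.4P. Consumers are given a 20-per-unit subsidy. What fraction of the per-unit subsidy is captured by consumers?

Pre-subsidy: 254.6 - 1.8P = -55.8 + 1.4P gives P* = 97, Q* = 80.
With the rebate, buyers effectively pay Pb = Ps − 20, where Ps is the price sellers receive.
Demand in terms of Ps becomes Qd = 254.6 − 1.8(Ps − 20) = 290.6 - 1.8Ps. Setting this equal to supply: 290.6 - 1.8Ps = -55.8 + 1.4Ps, so Ps = 108.25.
Buyers pay Pb = 108.25 − 20 = 88.25; Q' = -55.8 + 1.4·108.25 = 95.75.
Buyers' price falls by P* − Pb = 97 − 88.25 = 8.75; sellers' price rises by Ps − P* = 108.25 − 97 = 11.25.
So consumers capture 8.75/20 = 0.4375 of each unit of subsidy.

Consumer share = 0.4375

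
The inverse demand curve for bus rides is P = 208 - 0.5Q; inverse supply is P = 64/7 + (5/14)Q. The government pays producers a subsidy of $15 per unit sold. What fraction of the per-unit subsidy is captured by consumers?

Pre-subsidy: 208 - 0.5Q = 64/7 + (5/14)Q gives Q* = 232 and P* = 92.
With the subsidy, sellers receive Ps = Pb + 15 for each unit, where Pb is the price buyers pay.
On the curves, Pb = 208 - 0.5Q and Ps = 64/7 + (5/14)Q; the wedge Ps − Pb = 15 gives 64/7 + (5/14)Q − (208 - 0.5Q) = 15, so Q' = 249.5.
Then Pb = 208 − 0.5·249.5 = 83.25 and Ps = 64/7 + (5/14)·249.5 = 98.25.
Buyers' price falls by P* − Pb = 92 − 83.25 = 8.75; sellers' price rises by Ps − P* = 98.25 − 92 = 6.25.
So consumers capture 8.75/15 = 7/12 of each unit of subsidy.

Consumer share = 7/12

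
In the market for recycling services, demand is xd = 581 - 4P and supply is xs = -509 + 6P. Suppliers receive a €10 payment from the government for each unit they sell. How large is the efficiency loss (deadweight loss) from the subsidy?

Pre-subsidy: 581 - 4P = -509 + 6P gives P* = 109, x* = 145.
With the subsidy, sellers receive Ps = Pb + 10 for each unit, where Pb is the price buyers pay.
Supply in terms of Pb becomes xs = -509 + 6(Pb + 10) = -449 + 6Pb. Setting this equal to demand: 581 - 4Pb = -449 + 6Pb, so Pb = 103.
Sellers receive Ps = 103 + 10 = 113; x' = 581 − 4·103 = 169.
The subsidy expands output by 169 − 145 = 24 past the efficient level; on those units the gap between marginal cost and willingness to pay runs from 0 up to 10.
DWL = ½ × 10 × 24 = 120.

Deadweight loss = €120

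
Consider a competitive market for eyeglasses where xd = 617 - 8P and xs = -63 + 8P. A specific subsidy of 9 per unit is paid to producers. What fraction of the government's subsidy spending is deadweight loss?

Pre-subsidy: 617 - 8P = -63 + 8P gives P* = 42.5, x* = 277.
With the subsidy, sellers receive Ps = Pb + 9 for each unit, where Pb is the price buyers pay.
Supply in terms of Pb becomes xs = -63 + 8(Pb + 9) = 9 + 8Pb. Setting this equal to demand: 617 - 8Pb = 9 + 8Pb, so Pb = 38.
Sellers receive Ps = 38 + 9 = 47; x' = 617 − 8·38 = 313.
ΔCS = ½(277 + 313)(42.5 − 38) = 1327.5; ΔPS = ½(277 + 313)(47 − 42.5) = 1327.5.
Government spending = 9 × 313 = 2817.
DWL = ½ × 9 × (313 − 277) = 162; fraction = 162 / 2817 = 18/313.

DWL / government spending = 18/313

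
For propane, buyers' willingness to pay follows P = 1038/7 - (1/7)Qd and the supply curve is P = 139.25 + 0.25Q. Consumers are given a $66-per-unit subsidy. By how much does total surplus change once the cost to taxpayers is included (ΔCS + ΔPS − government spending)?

Net change in total surplus = -$5544

Pre-subsidy: 1038/7 - (1/7)Q = 139.25 + 0.25Q gives Q* = 23 and P* = 145.
With the rebate, buyers effectively pay Pb = Ps − 66, where Ps is the price sellers receive.
On the curves, Pb = 1038/7 - (1/7)Q and Ps = 139.25 + 0.25Q; the wedge Ps − Pb = 66 gives 139.25 + 0.25Q − (1038/7 - (1/7)Q) = 66, so Q' = 191.
Then Pb = 1038/7 − (1/7)·191 = 121 and Ps = 139.25 + 0.25·191 = 187.
ΔCS = ½(23 + 191)(145 − 121) = 2568; ΔPS = ½(23 + 191)(187 − 145) = 4494.
Government spending = 66 × 191 = 12606.
Net change = 2568 + 4494 − 12606 = -5544. The loss equals the DWL triangle ½·66·168.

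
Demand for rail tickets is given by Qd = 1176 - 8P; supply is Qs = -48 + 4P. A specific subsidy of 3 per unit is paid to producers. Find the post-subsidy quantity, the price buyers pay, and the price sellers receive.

Pre-subsidy: 1176 - 8P = -48 + 4P gives P* = 102, Q* = 360.
With the subsidy, sellers receive Ps = Pb + 3 for each unit, where Pb is the price buyers pay.
Supply in terms of Pb becomes Qs = -48 + 4(Pb + 3) = -36 + 4Pb. Setting this equal to demand: 1176 - 8Pb = -36 + 4Pb, so Pb = 101.
Sellers receive Ps = 101 + 3 = 104; Q' = 1176 − 8·101 = 368.

Q' = 368; buyers pay 101; sellers receive 104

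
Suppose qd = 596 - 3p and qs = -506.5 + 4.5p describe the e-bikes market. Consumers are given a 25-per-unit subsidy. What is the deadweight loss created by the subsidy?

Pre-subsidy: 596 - 3p = -506.5 + 4.5p gives p* = 147, q* = 155.
With the rebate, buyers effectively pay pb = ps − 25, where ps is the price sellers receive.
Demand in terms of ps becomes qd = 596 − 3(ps − 25) = 671 - 3ps. Setting this equal to supply: 671 - 3ps = -506.5 + 4.5ps, so ps = 157.
Buyers pay pb = 157 − 25 = 132; q' = -506.5 + 4.5·157 = 200.
The subsidy expands output by 200 − 155 = 45 past the efficient level; on those units the gap between marginal cost and willingness to pay runs from 0 up to 25.
DWL = ½ × 25 × 45 = 562.5.

Deadweight loss = 562.5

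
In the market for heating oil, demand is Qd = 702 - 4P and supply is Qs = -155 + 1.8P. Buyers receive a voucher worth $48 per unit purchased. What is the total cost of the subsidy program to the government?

Government cost = 237408/29

Pre-subsidy: 702 - 4P = -155 + 1.8P gives P* = 4285/29, Q* = 3218/29.
With the rebate, buyers effectively pay Pb = Ps − 48, where Ps is the price sellers receive.
Demand in terms of Ps becomes Qd = 702 − 4(Ps − 48) = 894 - 4Ps. Setting this equal to supply: 894 - 4Ps = -155 + 1.8Ps, so Ps = 5245/29.
Buyers pay Pb = 5245/29 − 48 = 3853/29; Q' = -155 + 1.8·(5245/29) = 4946/29.
Government outlay = subsidy × quantity = 48 × 4946/29 = 237408/29.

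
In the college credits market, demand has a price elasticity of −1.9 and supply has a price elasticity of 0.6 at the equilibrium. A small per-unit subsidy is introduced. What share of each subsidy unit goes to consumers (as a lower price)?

Consumer share = 0.24

For a small subsidy around the equilibrium, the benefit split depends on the relative slopes, which at a point are proportional to the elasticities.
Buyer share = εs/(εs + |εd|) = 0.6/(0.6 + 1.9) = 0.24; seller share = |εd|/(εs + |εd|) = 0.76.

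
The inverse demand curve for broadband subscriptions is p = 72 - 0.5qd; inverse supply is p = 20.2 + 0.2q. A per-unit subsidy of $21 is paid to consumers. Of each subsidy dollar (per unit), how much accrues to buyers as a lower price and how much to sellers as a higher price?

Pre-subsidy: 72 - 0.5q = 20.2 + 0.2q gives q* = 74 and p* = 35.
With the rebate, buyers effectively pay pb = ps − 21, where ps is the price sellers receive.
On the curves, pb = 72 - 0.5q and ps = 20.2 + 0.2q; the wedge ps − pb = 21 gives 20.2 + 0.2q − (72 - 0.5q) = 21, so q' = 104.
Then pb = 72 − 0.5·104 = 20 and ps = 20.2 + 0.2·104 = 41.
Buyers' price falls by p* − pb = 35 − 20 = 15; sellers' price rises by ps − p* = 41 − 35 = 6.

Buyers gain $15 per unit; sellers gain $6 per unit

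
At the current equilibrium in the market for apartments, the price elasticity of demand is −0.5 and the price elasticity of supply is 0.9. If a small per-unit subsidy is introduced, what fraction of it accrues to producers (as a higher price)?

For a small subsidy around the equilibrium, the benefit split depends on the relative slopes, which at a point are proportional to the elasticities.
Buyer share = εs/(εs + |εd|) = 0.9/(0.9 + 0.5) = 9/14; seller share = |εd|/(εs + |εd|) = 5/14.
So producers capture 5/14 of the subsidy.

Producer share = 5/14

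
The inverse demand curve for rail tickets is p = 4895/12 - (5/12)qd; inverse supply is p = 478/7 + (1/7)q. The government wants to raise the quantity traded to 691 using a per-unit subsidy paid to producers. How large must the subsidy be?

Required subsidy s = 47 per unit

At q = 691, from the demand curve buyers pay pb = 4895/12 − (5/12)·691 = 120; from the supply curve sellers need ps = 478/7 + (1/7)·691 = 167.
The subsidy must fill the gap: s = ps − pb = 167 − 120 = 47.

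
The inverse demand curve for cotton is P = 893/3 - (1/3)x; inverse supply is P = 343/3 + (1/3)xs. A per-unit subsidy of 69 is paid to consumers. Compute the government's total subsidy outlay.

Pre-subsidy: 893/3 - (1/3)x = 343/3 + (1/3)x gives x* = 275 and P* = 206.
With the rebate, buyers effectively pay Pb = Ps − 69, where Ps is the price sellers receive.
On the curves, Pb = 893/3 - (1/3)x and Ps = 343/3 + (1/3)x; the wedge Ps − Pb = 69 gives 343/3 + (1/3)x − (893/3 - (1/3)x) = 69, so x' = 378.5.
Then Pb = 893/3 − (1/3)·378.5 = 171.5 and Ps = 343/3 + (1/3)·378.5 = 240.5.
Government outlay = subsidy × quantity = 69 × 378.5 = 26116.5.

Government cost = 26116.5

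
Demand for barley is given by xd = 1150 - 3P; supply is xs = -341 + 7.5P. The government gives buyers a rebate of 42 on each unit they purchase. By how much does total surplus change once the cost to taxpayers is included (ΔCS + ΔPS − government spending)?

Pre-subsidy: 1150 - 3P = -341 + 7.5P gives P* = 142, x* = 724.
With the rebate, buyers effectively pay Pb = Ps − 42, where Ps is the price sellers receive.
Demand in terms of Ps becomes xd = 1150 − 3(Ps − 42) = 1276 - 3Ps. Setting this equal to supply: 1276 - 3Ps = -341 + 7.5Ps, so Ps = 154.
Buyers pay Pb = 154 − 42 = 112; x' = -341 + 7.5·154 = 814.
ΔCS = ½(724 + 814)(142 − 112) = 23070; ΔPS = ½(724 + 814)(154 − 142) = 9228.
Government spending = 42 × 814 = 34188.
Net change = 23070 + 9228 − 34188 = -1890. The loss equals the DWL triangle ½·42·90.

Net change in total surplus = -1890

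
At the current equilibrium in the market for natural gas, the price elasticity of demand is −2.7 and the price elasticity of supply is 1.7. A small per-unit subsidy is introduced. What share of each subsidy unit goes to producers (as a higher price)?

Producer share = 27/44

For a small subsidy around the equilibrium, the benefit split depends on the relative slopes, which at a point are proportional to the elasticities.
Buyer share = εs/(εs + |εd|) = 1.7/(1.7 + 2.7) = 17/44; seller share = |εd|/(εs + |εd|) = 27/44.
So producers capture 27/44 of the subsidy.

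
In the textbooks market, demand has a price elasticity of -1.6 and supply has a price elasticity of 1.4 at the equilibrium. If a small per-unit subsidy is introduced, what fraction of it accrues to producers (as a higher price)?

Producer share = 8/15

For a small subsidy around the equilibrium, the benefit split depends on the relative slopes, which at a point are proportional to the elasticities.
Buyer share = εs/(εs + |εd|) = 1.4/(1.4 + 1.6) = 7/15; seller share = |εd|/(εs + |εd|) = 8/15.
So producers capture 8/15 of the subsidy.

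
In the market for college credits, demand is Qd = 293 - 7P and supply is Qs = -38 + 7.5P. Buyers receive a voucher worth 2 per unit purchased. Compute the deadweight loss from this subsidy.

Pre-subsidy: 293 - 7P = -38 + 7.5P gives P* = 662/29, Q* = 3863/29.
With the rebate, buyers effectively pay Pb = Ps − 2, where Ps is the price sellers receive.
Demand in terms of Ps becomes Qd = 293 − 7(Ps − 2) = 307 - 7Ps. Setting this equal to supply: 307 - 7Ps = -38 + 7.5Ps, so Ps = 690/29.
Buyers pay Pb = 690/29 − 2 = 632/29; Q' = -38 + 7.5·(690/29) = 4073/29.
The subsidy expands output by 4073/29 − 3863/29 = 210/29 past the efficient level; on those units the gap between marginal cost and willingness to pay runs from 0 up to 2.
DWL = ½ × 2 × 210/29 = 210/29.

Deadweight loss = 210/29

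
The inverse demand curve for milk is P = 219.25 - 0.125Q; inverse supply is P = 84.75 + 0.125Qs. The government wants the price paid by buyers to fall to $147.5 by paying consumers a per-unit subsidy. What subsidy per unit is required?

At a buyer price of 147.5, quantity demanded is 1754 − 8·147.5 = 574.
Sellers supply 574 only when they receive Ps = 84.75 + 0.125·574 = 156.5.
s = Ps − Pb = 156.5 − 147.5 = 9.

Required subsidy s = $9 per unit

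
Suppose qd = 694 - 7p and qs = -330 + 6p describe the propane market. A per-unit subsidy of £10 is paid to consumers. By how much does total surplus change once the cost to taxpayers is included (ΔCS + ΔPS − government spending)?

Pre-subsidy: 694 - 7p = -330 + 6p gives p* = 1024/13, q* = 1854/13.
With the rebate, buyers effectively pay pb = ps − 10, where ps is the price sellers receive.
Demand in terms of ps becomes qd = 694 − 7(ps − 10) = 764 - 7ps. Setting this equal to supply: 764 - 7ps = -330 + 6ps, so ps = 1094/13.
Buyers pay pb = 1094/13 − 10 = 964/13; q' = -330 + 6·(1094/13) = 2274/13.
ΔCS = ½(1854/13 + 2274/13)(1024/13 − 964/13) = 123840/169; ΔPS = ½(1854/13 + 2274/13)(1094/13 − 1024/13) = 144480/169.
Government spending = 10 × 2274/13 = 22740/13.
Net change = 123840/169 + 144480/169 − 22740/13 = -2100/13. The loss equals the DWL triangle ½·10·420/13.

Net change in total surplus = -2100/13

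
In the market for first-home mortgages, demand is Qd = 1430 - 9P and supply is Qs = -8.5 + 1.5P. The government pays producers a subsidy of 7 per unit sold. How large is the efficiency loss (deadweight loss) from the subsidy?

Deadweight loss = 31.5

Pre-subsidy: 1430 - 9P = -8.5 + 1.5P gives P* = 137, Q* = 197.
With the subsidy, sellers receive Ps = Pb + 7 for each unit, where Pb is the price buyers pay.
Supply in terms of Pb becomes Qs = -8.5 + 1.5(Pb + 7) = 2 + 1.5Pb. Setting this equal to demand: 1430 - 9Pb = 2 + 1.5Pb, so Pb = 136.
Sellers receive Ps = 136 + 7 = 143; Q' = 1430 − 9·136 = 206.
The subsidy expands output by 206 − 197 = 9 past the efficient level; on those units the gap between marginal cost and willingness to pay runs from 0 up to 7.
DWL = ½ × 7 × 9 = 31.5.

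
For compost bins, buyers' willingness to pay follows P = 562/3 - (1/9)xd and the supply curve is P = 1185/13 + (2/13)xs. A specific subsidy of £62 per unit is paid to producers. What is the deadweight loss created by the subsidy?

Deadweight loss = £7254

Pre-subsidy: 562/3 - (1/9)x = 1185/13 + (2/13)x gives x* = 363 and P* = 147.
With the subsidy, sellers receive Ps = Pb + 62 for each unit, where Pb is the price buyers pay.
On the curves, Pb = 562/3 - (1/9)x and Ps = 1185/13 + (2/13)x; the wedge Ps − Pb = 62 gives 1185/13 + (2/13)x − (562/3 - (1/9)x) = 62, so x' = 597.
Then Pb = 562/3 − (1/9)·597 = 121 and Ps = 1185/13 + (2/13)·597 = 183.
The subsidy expands output by 597 − 363 = 234 past the efficient level; on those units the gap between marginal cost and willingness to pay runs from 0 up to 62.
DWL = ½ × 62 × 234 = 7254.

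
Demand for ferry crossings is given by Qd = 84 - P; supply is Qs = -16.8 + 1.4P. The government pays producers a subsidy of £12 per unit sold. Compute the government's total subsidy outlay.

Pre-subsidy: 84 - P = -16.8 + 1.4P gives P* = 42, Q* = 42.
With the subsidy, sellers receive Ps = Pb + 12 for each unit, where Pb is the price buyers pay.
Supply in terms of Pb becomes Qs = -16.8 + 1.4(Pb + 12) = 0 + 1.4Pb. Setting this equal to demand: 84 - Pb = 0 + 1.4Pb, so Pb = 35.
Sellers receive Ps = 35 + 12 = 47; Q' = 84 − 1·35 = 49.
Government outlay = subsidy × quantity = 12 × 49 = 588.

Government cost = £588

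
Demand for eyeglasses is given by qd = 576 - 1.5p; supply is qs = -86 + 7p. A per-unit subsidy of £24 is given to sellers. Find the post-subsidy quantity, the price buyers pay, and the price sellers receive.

Pre-subsidy: 576 - 1.5p = -86 + 7p gives p* = 1324/17, q* = 7806/17.
With the subsidy, sellers receive ps = pb + 24 for each unit, where pb is the price buyers pay.
Supply in terms of pb becomes qs = -86 + 7(pb + 24) = 82 + 7pb. Setting this equal to demand: 576 - 1.5pb = 82 + 7pb, so pb = 988/17.
Sellers receive ps = 988/17 + 24 = 1396/17; q' = 576 − 1.5·(988/17) = 8310/17.

q' = 8310/17; buyers pay 988/17; sellers receive 1396/17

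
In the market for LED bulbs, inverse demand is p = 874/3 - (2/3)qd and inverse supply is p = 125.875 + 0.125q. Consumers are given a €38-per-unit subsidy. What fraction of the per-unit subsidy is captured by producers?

Pre-subsidy: 874/3 - (2/3)q = 125.875 + 0.125q gives q* = 209 and p* = 152.
With the rebate, buyers effectively pay pb = ps − 38, where ps is the price sellers receive.
On the curves, pb = 874/3 - (2/3)q and ps = 125.875 + 0.125q; the wedge ps − pb = 38 gives 125.875 + 0.125q − (874/3 - (2/3)q) = 38, so q' = 257.
Then pb = 874/3 − (2/3)·257 = 120 and ps = 125.875 + 0.125·257 = 158.
Buyers' price falls by p* − pb = 152 − 120 = 32; sellers' price rises by ps − p* = 158 − 152 = 6.
So producers capture 6/38 = 3/19 of each unit of subsidy.

Producer share = 3/19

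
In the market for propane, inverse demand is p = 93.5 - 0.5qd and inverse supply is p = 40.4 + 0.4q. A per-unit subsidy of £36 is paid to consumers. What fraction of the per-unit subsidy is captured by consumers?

Consumer share = 5/9

Pre-subsidy: 93.5 - 0.5q = 40.4 + 0.4q gives q* = 59 and p* = 64.
With the rebate, buyers effectively pay pb = ps − 36, where ps is the price sellers receive.
On the curves, pb = 93.5 - 0.5q and ps = 40.4 + 0.4q; the wedge ps − pb = 36 gives 40.4 + 0.4q − (93.5 - 0.5q) = 36, so q' = 99.
Then pb = 93.5 − 0.5·99 = 44 and ps = 40.4 + 0.4·99 = 80.
Buyers' price falls by p* − pb = 64 − 44 = 20; sellers' price rises by ps − p* = 80 − 64 = 16.
So consumers capture 20/36 = 5/9 of each unit of subsidy.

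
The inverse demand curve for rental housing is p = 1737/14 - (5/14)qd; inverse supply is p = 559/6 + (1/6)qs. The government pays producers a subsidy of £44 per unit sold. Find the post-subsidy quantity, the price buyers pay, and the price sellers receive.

q' = 143; buyers pay £73; sellers receive £117

Pre-subsidy: 1737/14 - (5/14)q = 559/6 + (1/6)q gives q* = 59 and p* = 103.
With the subsidy, sellers receive ps = pb + 44 for each unit, where pb is the price buyers pay.
On the curves, pb = 1737/14 - (5/14)q and ps = 559/6 + (1/6)q; the wedge ps − pb = 44 gives 559/6 + (1/6)q − (1737/14 - (5/14)q) = 44, so q' = 143.
Then pb = 1737/14 − (5/14)·143 = 73 and ps = 559/6 + (1/6)·143 = 117.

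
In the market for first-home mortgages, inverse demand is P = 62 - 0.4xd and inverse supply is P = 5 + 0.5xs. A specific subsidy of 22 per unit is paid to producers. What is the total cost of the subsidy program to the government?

Government cost = 17380/9

Pre-subsidy: 62 - 0.4x = 5 + 0.5x gives x* = 190/3 and P* = 110/3.
With the subsidy, sellers receive Ps = Pb + 22 for each unit, where Pb is the price buyers pay.
On the curves, Pb = 62 - 0.4x and Ps = 5 + 0.5x; the wedge Ps − Pb = 22 gives 5 + 0.5x − (62 - 0.4x) = 22, so x' = 790/9.
Then Pb = 62 − 0.4·(790/9) = 242/9 and Ps = 5 + 0.5·(790/9) = 440/9.
Government outlay = subsidy × quantity = 22 × 790/9 = 17380/9.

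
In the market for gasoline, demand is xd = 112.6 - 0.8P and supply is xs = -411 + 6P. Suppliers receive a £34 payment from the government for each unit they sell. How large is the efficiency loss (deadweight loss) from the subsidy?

Deadweight loss = £408

Pre-subsidy: 112.6 - 0.8P = -411 + 6P gives P* = 77, x* = 51.
With the subsidy, sellers receive Ps = Pb + 34 for each unit, where Pb is the price buyers pay.
Supply in terms of Pb becomes xs = -411 + 6(Pb + 34) = -207 + 6Pb. Setting this equal to demand: 112.6 - 0.8Pb = -207 + 6Pb, so Pb = 47.
Sellers receive Ps = 47 + 34 = 81; x' = 112.6 − 0.8·47 = 75.
The subsidy expands output by 75 − 51 = 24 past the efficient level; on those units the gap between marginal cost and willingness to pay runs from 0 up to 34.
DWL = ½ × 34 × 24 = 408.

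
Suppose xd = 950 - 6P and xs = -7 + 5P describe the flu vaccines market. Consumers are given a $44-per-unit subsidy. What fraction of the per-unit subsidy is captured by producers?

Producer share = 6/11

Pre-subsidy: 950 - 6P = -7 + 5P gives P* = 87, x* = 428.
With the rebate, buyers effectively pay Pb = Ps − 44, where Ps is the price sellers receive.
Demand in terms of Ps becomes xd = 950 − 6(Ps − 44) = 1214 - 6Ps. Setting this equal to supply: 1214 - 6Ps = -7 + 5Ps, so Ps = 111.
Buyers pay Pb = 111 − 44 = 67; x' = -7 + 5·111 = 548.
Buyers' price falls by P* − Pb = 87 − 67 = 20; sellers' price rises by Ps − P* = 111 − 87 = 24.
So producers capture 24/44 = 6/11 of each unit of subsidy.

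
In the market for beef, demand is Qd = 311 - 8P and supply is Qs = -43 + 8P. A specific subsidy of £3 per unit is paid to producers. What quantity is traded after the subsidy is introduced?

Pre-subsidy: 311 - 8P = -43 + 8P gives P* = 22.125, Q* = 134.
With the subsidy, sellers receive Ps = Pb + 3 for each unit, where Pb is the price buyers pay.
Supply in terms of Pb becomes Qs = -43 + 8(Pb + 3) = -19 + 8Pb. Setting this equal to demand: 311 - 8Pb = -19 + 8Pb, so Pb = 20.625.
Sellers receive Ps = 20.625 + 3 = 23.625; Q' = 311 − 8·20.625 = 146.

Q' = 146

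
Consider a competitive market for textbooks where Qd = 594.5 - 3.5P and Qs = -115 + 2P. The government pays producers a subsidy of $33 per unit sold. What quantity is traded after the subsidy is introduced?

Q' = 185

Pre-subsidy: 594.5 - 3.5P = -115 + 2P gives P* = 129, Q* = 143.
With the subsidy, sellers receive Ps = Pb + 33 for each unit, where Pb is the price buyers pay.
Supply in terms of Pb becomes Qs = -115 + 2(Pb + 33) = -49 + 2Pb. Setting this equal to demand: 594.5 - 3.5Pb = -49 + 2Pb, so Pb = 117.
Sellers receive Ps = 117 + 33 = 150; Q' = 594.5 − 3.5·117 = 185.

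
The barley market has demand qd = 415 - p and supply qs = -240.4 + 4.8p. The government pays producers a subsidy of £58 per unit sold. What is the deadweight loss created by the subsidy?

Pre-subsidy: 415 - p = -240.4 + 4.8p gives p* = 113, q* = 302.
With the subsidy, sellers receive ps = pb + 58 for each unit, where pb is the price buyers pay.
Supply in terms of pb becomes qs = -240.4 + 4.8(pb + 58) = 38 + 4.8pb. Setting this equal to demand: 415 - pb = 38 + 4.8pb, so pb = 65.
Sellers receive ps = 65 + 58 = 123; q' = 415 − 1·65 = 350.
The subsidy expands output by 350 − 302 = 48 past the efficient level; on those units the gap between marginal cost and willingness to pay runs from 0 up to 58.
DWL = ½ × 58 × 48 = 1392.

Deadweight loss = £1392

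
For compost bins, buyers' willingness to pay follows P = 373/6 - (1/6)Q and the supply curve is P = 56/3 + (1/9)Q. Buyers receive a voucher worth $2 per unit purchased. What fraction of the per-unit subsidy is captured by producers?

Producer share = 0.4

Pre-subsidy: 373/6 - (1/6)Q = 56/3 + (1/9)Q gives Q* = 156.6 and P* = 541/15.
With the rebate, buyers effectively pay Pb = Ps − 2, where Ps is the price sellers receive.
On the curves, Pb = 373/6 - (1/6)Q and Ps = 56/3 + (1/9)Q; the wedge Ps − Pb = 2 gives 56/3 + (1/9)Q − (373/6 - (1/6)Q) = 2, so Q' = 163.8.
Then Pb = 373/6 − (1/6)·163.8 = 523/15 and Ps = 56/3 + (1/9)·163.8 = 553/15.
Buyers' price falls by P* − Pb = 541/15 − 523/15 = 1.2; sellers' price rises by Ps − P* = 553/15 − 541/15 = 0.8.
So producers capture 0.8/2 = 0.4 of each unit of subsidy.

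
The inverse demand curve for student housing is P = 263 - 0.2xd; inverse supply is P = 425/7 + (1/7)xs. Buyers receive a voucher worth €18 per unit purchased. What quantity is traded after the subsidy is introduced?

Pre-subsidy: 263 - 0.2x = 425/7 + (1/7)x gives x* = 590 and P* = 145.
With the rebate, buyers effectively pay Pb = Ps − 18, where Ps is the price sellers receive.
On the curves, Pb = 263 - 0.2x and Ps = 425/7 + (1/7)x; the wedge Ps − Pb = 18 gives 425/7 + (1/7)x − (263 - 0.2x) = 18, so x' = 642.5.
Then Pb = 263 − 0.2·642.5 = 134.5 and Ps = 425/7 + (1/7)·642.5 = 152.5.

x' = 642.5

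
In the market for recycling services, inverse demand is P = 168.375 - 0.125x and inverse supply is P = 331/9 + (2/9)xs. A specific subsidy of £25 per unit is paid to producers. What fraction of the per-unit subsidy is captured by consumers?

Consumer share = 0.36

Pre-subsidy: 168.375 - 0.125x = 331/9 + (2/9)x gives x* = 379 and P* = 121.
With the subsidy, sellers receive Ps = Pb + 25 for each unit, where Pb is the price buyers pay.
On the curves, Pb = 168.375 - 0.125x and Ps = 331/9 + (2/9)x; the wedge Ps − Pb = 25 gives 331/9 + (2/9)x − (168.375 - 0.125x) = 25, so x' = 451.
Then Pb = 168.375 − 0.125·451 = 112 and Ps = 331/9 + (2/9)·451 = 137.
Buyers' price falls by P* − Pb = 121 − 112 = 9; sellers' price rises by Ps − P* = 137 − 121 = 16.
So consumers capture 9/25 = 0.36 of each unit of subsidy.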